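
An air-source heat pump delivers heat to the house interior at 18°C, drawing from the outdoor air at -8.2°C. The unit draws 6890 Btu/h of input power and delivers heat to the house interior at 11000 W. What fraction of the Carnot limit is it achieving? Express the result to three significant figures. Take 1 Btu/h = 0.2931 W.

Converting, Q̇_H = 11000 W = 37530 Btu/h, so COP_actual = Q̇_H/Ẇ = 37530/6890 = 5.447.
In absolute terms T_C = 264.95 K and T_H = 291.15 K, so ΔT = 26.20 K.
COP_Carnot = T_H/ΔT = 291.15/26.20 = 11.11.
η_II = COP_actual/COP_Carnot = 5.447/11.11 = 0.4902.

0.490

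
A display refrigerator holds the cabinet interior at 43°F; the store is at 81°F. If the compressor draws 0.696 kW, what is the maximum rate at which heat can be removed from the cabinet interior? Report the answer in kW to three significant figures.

In absolute terms T_C = 279.26 K and T_H = 300.37 K, so ΔT = 21.11 K.
COP_Carnot = T_C/ΔT = 279.26/21.11 = 13.23.
Q̇_max = COP_Carnot × Ẇ = 13.23 × 0.6960 kW = 9.207 kW.

9.21 kW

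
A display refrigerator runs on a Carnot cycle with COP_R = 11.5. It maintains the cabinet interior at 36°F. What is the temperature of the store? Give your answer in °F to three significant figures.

79.1 °F

COP_R = T_C/(T_H − T_C) gives T_H − T_C = T_C/COP.
With T_C = 275.37 K, T_H = 275.37 × (1 + 1/11.5) = 299.32 K.
Converting, 299.32 K = 79.10°F.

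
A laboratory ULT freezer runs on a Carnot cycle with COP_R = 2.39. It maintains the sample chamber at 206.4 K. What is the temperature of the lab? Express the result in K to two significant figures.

COP_R = T_C/(T_H − T_C) gives T_H − T_C = T_C/COP.
With T_C = 206.40 K, T_H = 206.40 × (1 + 1/2.39) = 292.76 K.

290 K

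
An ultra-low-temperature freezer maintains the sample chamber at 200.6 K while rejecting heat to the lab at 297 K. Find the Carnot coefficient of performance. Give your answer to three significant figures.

The reservoir spacing is ΔT = 297 − 200.6 = 96.40 K.
For a reversible cycle, COP_Carnot = T_C/ΔT = 200.60/96.40 = 2.081.

2.08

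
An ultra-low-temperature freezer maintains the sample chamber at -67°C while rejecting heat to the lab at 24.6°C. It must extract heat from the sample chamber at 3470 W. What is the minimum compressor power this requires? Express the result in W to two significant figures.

1500 W

In absolute terms T_C = 206.15 K and T_H = 297.75 K, so ΔT = 91.60 K.
COP_Carnot = T_C/ΔT = 206.15/91.60 = 2.251.
Ẇ_min = Q̇/COP_Carnot = 3470/2.251 = 1542 W.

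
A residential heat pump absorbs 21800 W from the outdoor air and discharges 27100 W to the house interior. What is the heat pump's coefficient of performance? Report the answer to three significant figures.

5.11

The first law gives Q̇_H = Q̇_C + Ẇ, so the three rates are Q̇_C = 21800, Q̇_H = 27100, Ẇ = 5300 W.
COP_HP = Q̇_H/Ẇ = 27100/5300 = 5.113.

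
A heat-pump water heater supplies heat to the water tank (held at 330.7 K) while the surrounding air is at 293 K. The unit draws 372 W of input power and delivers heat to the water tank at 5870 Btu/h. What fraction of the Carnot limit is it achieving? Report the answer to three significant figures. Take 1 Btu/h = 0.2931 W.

Converting, Q̇_H = 5870 Btu/h = 1720 W, so COP_actual = Q̇_H/Ẇ = 1720/372.0 = 4.625.
The reservoir spacing is ΔT = 330.7 − 293 = 37.70 K.
COP_Carnot = T_H/ΔT = 330.70/37.70 = 8.772.
η_II = COP_actual/COP_Carnot = 4.625/8.772 = 0.5273.

0.527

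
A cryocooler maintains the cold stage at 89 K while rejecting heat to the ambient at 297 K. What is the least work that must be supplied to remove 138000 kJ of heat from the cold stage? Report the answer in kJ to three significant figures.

The reservoir spacing is ΔT = 297 − 89 = 208.0 K.
The reversible limit is COP_R = T_C/ΔT = 0.4279, so W_min = Q_C/COP = Q_C·ΔT/T_C.
W_min = 138000 × 208.0/89.00 = 322500 kJ.

323000 kJ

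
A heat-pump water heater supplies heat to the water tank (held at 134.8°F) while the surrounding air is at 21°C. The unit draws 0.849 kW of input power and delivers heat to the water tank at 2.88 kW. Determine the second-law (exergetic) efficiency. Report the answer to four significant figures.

0.3709

COP_actual = Q̇_H/Ẇ = 2.880/0.8490 = 3.392.
In absolute terms T_C = 294.15 K and T_H = 330.26 K, so ΔT = 36.11 K.
COP_Carnot = T_H/ΔT = 330.26/36.11 = 9.146.
η_II = COP_actual/COP_Carnot = 3.392/9.146 = 0.3709.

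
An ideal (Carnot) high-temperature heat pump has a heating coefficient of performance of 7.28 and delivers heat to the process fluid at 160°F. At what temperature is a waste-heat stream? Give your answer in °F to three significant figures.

74.9 °F

COP_HP = T_H/(T_H − T_C) gives T_H − T_C = T_H/COP.
With T_H = 344.26 K, T_C = 344.26 × (1 − 1/7.28) = 296.97 K.
Converting, 296.97 K = 74.88°F.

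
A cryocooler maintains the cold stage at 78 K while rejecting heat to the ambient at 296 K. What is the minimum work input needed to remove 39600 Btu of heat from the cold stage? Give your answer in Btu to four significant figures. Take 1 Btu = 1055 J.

The reservoir spacing is ΔT = 296 − 78 = 218.0 K.
The reversible limit is COP_R = T_C/ΔT = 0.3578, so W_min = Q_C/COP = Q_C·ΔT/T_C.
W_min = 39600 × 218.0/78.00 = 110700 Btu.

110700 Btu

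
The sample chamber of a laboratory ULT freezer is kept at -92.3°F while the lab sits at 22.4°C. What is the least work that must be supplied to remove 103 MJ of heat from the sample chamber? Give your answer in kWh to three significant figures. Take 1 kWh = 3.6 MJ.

In absolute terms T_C = 204.09 K and T_H = 295.55 K, so ΔT = 91.46 K.
The reversible limit is COP_R = T_C/ΔT = 2.232, so W_min = Q_C/COP = Q_C·ΔT/T_C.
W_min = 103.0 × 91.46/204.09 = 46.15 MJ = 12.82 kWh.

12.8 kWh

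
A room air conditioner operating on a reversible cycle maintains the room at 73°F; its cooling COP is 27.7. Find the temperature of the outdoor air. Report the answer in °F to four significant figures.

COP_R = T_C/(T_H − T_C) gives T_H − T_C = T_C/COP.
With T_C = 295.93 K, T_H = 295.93 × (1 + 1/27.7) = 306.61 K.
Converting, 306.61 K = 92.23°F.

92.23 °F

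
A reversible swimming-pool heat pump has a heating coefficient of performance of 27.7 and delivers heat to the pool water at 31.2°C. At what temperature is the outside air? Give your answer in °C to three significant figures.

COP_HP = T_H/(T_H − T_C) gives T_H − T_C = T_H/COP.
With T_H = 304.35 K, T_C = 304.35 × (1 − 1/27.7) = 293.36 K.
Converting, 293.36 K = 20.21°C.

20.2 °C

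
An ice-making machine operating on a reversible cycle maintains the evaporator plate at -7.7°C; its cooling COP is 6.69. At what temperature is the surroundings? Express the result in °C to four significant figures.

COP_R = T_C/(T_H − T_C) gives T_H − T_C = T_C/COP.
With T_C = 265.45 K, T_H = 265.45 × (1 + 1/6.69) = 305.13 K.
Converting, 305.13 K = 31.98°C.

31.98 °C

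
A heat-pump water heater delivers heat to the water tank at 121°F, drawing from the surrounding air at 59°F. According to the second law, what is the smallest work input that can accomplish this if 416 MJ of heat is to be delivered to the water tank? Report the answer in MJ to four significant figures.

In absolute terms T_C = 288.15 K and T_H = 322.59 K, so ΔT = 34.44 K.
The reversible limit is COP_HP = T_H/ΔT = 9.366, so W_min = Q_H/COP = Q_H·ΔT/T_H.
W_min = 416.0 × 34.44/322.59 = 44.42 MJ.

44.42 MJ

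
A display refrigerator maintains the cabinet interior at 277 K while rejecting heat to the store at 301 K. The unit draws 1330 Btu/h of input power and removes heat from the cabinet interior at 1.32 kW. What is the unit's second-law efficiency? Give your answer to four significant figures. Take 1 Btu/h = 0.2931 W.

Converting, Q̇_C = 1.320 kW = 4504 Btu/h, so COP_actual = Q̇_C/Ẇ = 4504/1330 = 3.386.
The reservoir spacing is ΔT = 301 − 277 = 24.00 K.
COP_Carnot = T_C/ΔT = 277.00/24.00 = 11.54.
η_II = COP_actual/COP_Carnot = 3.386/11.54 = 0.2934.

0.2934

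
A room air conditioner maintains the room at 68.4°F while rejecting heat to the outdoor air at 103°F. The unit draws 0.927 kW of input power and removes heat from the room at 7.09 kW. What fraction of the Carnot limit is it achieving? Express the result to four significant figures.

COP_actual = Q̇_C/Ẇ = 7.090/0.9270 = 7.648.
In absolute terms T_C = 293.37 K and T_H = 312.59 K, so ΔT = 19.22 K.
COP_Carnot = T_C/ΔT = 293.37/19.22 = 15.26.
η_II = COP_actual/COP_Carnot = 7.648/15.26 = 0.5011.

0.5011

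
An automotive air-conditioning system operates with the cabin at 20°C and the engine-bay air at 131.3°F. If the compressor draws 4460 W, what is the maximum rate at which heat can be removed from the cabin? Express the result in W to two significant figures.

37000 W

In absolute terms T_C = 293.15 K and T_H = 328.32 K, so ΔT = 35.17 K.
COP_Carnot = T_C/ΔT = 293.15/35.17 = 8.336.
Q̇_max = COP_Carnot × Ẇ = 8.336 × 4460 W = 37180 W.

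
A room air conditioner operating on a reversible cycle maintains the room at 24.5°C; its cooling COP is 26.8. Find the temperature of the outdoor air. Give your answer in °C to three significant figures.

COP_R = T_C/(T_H − T_C) gives T_H − T_C = T_C/COP.
With T_C = 297.65 K, T_H = 297.65 × (1 + 1/26.8) = 308.76 K.
Converting, 308.76 K = 35.61°C.

35.6 °C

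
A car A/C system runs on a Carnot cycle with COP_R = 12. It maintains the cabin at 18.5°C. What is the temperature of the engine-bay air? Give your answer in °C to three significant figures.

42.8 °C

COP_R = T_C/(T_H − T_C) gives T_H − T_C = T_C/COP.
With T_C = 291.65 K, T_H = 291.65 × (1 + 1/12) = 315.95 K.
Converting, 315.95 K = 42.80°C.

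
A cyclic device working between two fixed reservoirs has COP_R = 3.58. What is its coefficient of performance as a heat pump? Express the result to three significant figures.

4.58

The first law on one cycle gives Q_H = Q_C + W, so Q_H/W = Q_C/W + 1.
COP_HP = COP_R + 1 = 3.58 + 1 = 4.58.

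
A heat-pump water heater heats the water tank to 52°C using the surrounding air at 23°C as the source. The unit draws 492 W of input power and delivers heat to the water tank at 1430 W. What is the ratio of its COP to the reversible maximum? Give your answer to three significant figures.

COP_actual = Q̇_H/Ẇ = 1430/492.0 = 2.907.
In absolute terms T_C = 296.15 K and T_H = 325.15 K, so ΔT = 29.00 K.
COP_Carnot = T_H/ΔT = 325.15/29.00 = 11.21.
η_II = COP_actual/COP_Carnot = 2.907/11.21 = 0.2592.

0.259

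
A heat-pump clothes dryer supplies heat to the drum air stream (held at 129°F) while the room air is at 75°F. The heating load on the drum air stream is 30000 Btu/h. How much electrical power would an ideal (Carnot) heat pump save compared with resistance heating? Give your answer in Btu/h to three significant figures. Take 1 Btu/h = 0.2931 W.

In absolute terms T_C = 297.04 K and T_H = 327.04 K, so ΔT = 30.00 K.
COP_Carnot = T_H/ΔT = 327.04/30.00 = 10.90.
Resistance heating needs Ẇ_res = Q̇_H = 30000 Btu/h; the reversible heat pump needs only Ẇ_hp = Q̇_H/COP = 2752 Btu/h.
Saving = 30000 − 2752 = 27250 Btu/h.

27200 Btu/h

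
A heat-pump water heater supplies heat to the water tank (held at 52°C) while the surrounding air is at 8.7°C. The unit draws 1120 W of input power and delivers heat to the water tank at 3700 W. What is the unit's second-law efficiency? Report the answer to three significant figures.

COP_actual = Q̇_H/Ẇ = 3700/1120 = 3.304.
In absolute terms T_C = 281.85 K and T_H = 325.15 K, so ΔT = 43.30 K.
COP_Carnot = T_H/ΔT = 325.15/43.30 = 7.509.
η_II = COP_actual/COP_Carnot = 3.304/7.509 = 0.4399.

0.440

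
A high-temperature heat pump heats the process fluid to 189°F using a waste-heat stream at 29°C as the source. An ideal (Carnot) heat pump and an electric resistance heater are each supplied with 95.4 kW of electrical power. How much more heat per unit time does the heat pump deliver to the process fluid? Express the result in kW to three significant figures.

In absolute terms T_C = 302.15 K and T_H = 360.37 K, so ΔT = 58.22 K.
COP_Carnot = T_H/ΔT = 360.37/58.22 = 6.190.
The heat pump delivers Q̇_H = COP × Ẇ = 590.5 kW; the resistance heater delivers Ẇ = 95.40 kW.
Extra = (COP − 1)·Ẇ = 495.1 kW.

495 kW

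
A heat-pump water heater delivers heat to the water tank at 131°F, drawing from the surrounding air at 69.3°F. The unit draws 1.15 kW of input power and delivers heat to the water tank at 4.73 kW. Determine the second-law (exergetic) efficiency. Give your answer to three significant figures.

COP_actual = Q̇_H/Ẇ = 4.730/1.150 = 4.113.
In absolute terms T_C = 293.87 K and T_H = 328.15 K, so ΔT = 34.28 K.
COP_Carnot = T_H/ΔT = 328.15/34.28 = 9.573.
η_II = COP_actual/COP_Carnot = 4.113/9.573 = 0.4296.

0.430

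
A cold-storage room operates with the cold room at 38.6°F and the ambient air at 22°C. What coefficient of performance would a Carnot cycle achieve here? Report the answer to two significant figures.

In absolute terms T_C = 276.82 K and T_H = 295.15 K, so ΔT = 18.33 K.
For a reversible cycle, COP_Carnot = T_C/ΔT = 276.82/18.33 = 15.10.

15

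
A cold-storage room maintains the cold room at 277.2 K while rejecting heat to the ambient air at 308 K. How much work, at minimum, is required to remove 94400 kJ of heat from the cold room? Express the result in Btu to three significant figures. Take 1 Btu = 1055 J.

The reservoir spacing is ΔT = 308 − 277.2 = 30.80 K.
The reversible limit is COP_R = T_C/ΔT = 9.000, so W_min = Q_C/COP = Q_C·ΔT/T_C.
W_min = 94400 × 30.80/277.20 = 10490 kJ = 9942 Btu.

9940 Btu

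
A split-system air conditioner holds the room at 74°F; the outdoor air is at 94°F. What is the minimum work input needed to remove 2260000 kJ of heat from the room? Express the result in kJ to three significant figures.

In absolute terms T_C = 296.48 K and T_H = 307.59 K, so ΔT = 11.11 K.
The reversible limit is COP_R = T_C/ΔT = 26.68, so W_min = Q_C/COP = Q_C·ΔT/T_C.
W_min = 2260000 × 11.11/296.48 = 84700 kJ.

84700 kJ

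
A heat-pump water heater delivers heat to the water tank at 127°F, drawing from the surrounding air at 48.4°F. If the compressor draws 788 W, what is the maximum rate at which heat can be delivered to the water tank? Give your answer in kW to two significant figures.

In absolute terms T_C = 282.26 K and T_H = 325.93 K, so ΔT = 43.67 K.
COP_Carnot = T_H/ΔT = 325.93/43.67 = 7.464.
Q̇_max = COP_Carnot × Ẇ = 7.464 × 788.0 W = 5882 W = 5.882 kW.

5.9 kW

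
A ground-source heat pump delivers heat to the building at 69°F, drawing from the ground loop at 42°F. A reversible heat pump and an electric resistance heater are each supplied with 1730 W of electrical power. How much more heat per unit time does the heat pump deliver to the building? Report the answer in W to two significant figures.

In absolute terms T_C = 278.71 K and T_H = 293.71 K, so ΔT = 15.00 K.
COP_Carnot = T_H/ΔT = 293.71/15.00 = 19.58.
The heat pump delivers Q̇_H = COP × Ẇ = 33870 W; the resistance heater delivers Ẇ = 1730 W.
Extra = (COP − 1)·Ẇ = 32140 W.

32000 W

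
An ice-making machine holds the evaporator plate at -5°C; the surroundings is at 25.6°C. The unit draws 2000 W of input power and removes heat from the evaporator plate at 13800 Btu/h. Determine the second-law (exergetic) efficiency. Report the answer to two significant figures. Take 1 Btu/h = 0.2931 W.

Converting, Q̇_C = 13800 Btu/h = 4045 W, so COP_actual = Q̇_C/Ẇ = 4045/2000 = 2.022.
In absolute terms T_C = 268.15 K and T_H = 298.75 K, so ΔT = 30.60 K.
COP_Carnot = T_C/ΔT = 268.15/30.60 = 8.763.
η_II = COP_actual/COP_Carnot = 2.022/8.763 = 0.2308.

0.23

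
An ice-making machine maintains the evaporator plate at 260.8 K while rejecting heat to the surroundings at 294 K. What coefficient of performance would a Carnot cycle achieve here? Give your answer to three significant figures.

The reservoir spacing is ΔT = 294 − 260.8 = 33.20 K.
For a reversible cycle, COP_Carnot = T_C/ΔT = 260.80/33.20 = 7.855.

7.86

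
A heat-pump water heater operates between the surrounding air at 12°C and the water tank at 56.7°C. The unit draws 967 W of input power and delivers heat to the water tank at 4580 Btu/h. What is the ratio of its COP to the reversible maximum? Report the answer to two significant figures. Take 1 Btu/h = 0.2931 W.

0.19

Converting, Q̇_H = 4580 Btu/h = 1342 W, so COP_actual = Q̇_H/Ẇ = 1342/967.0 = 1.388.
In absolute terms T_C = 285.15 K and T_H = 329.85 K, so ΔT = 44.70 K.
COP_Carnot = T_H/ΔT = 329.85/44.70 = 7.379.
η_II = COP_actual/COP_Carnot = 1.388/7.379 = 0.1881.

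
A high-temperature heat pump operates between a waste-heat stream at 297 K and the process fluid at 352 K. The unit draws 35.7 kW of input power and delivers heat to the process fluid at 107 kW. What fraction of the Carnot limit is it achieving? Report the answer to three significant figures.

COP_actual = Q̇_H/Ẇ = 107.0/35.70 = 2.997.
The reservoir spacing is ΔT = 352 − 297 = 55.00 K.
COP_Carnot = T_H/ΔT = 352.00/55.00 = 6.400.
η_II = COP_actual/COP_Carnot = 2.997/6.400 = 0.4683.

0.468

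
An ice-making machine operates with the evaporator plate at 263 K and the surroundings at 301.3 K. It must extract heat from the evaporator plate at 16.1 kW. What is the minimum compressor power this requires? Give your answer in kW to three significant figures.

The reservoir spacing is ΔT = 301.3 − 263 = 38.30 K.
COP_Carnot = T_C/ΔT = 263.00/38.30 = 6.867.
Ẇ_min = Q̇/COP_Carnot = 16.10/6.867 = 2.345 kW.

2.34 kW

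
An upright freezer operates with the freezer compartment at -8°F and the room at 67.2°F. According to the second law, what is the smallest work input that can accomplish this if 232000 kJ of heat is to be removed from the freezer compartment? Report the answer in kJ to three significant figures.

38600 kJ

In absolute terms T_C = 250.93 K and T_H = 292.71 K, so ΔT = 41.78 K.
The reversible limit is COP_R = T_C/ΔT = 6.006, so W_min = Q_C/COP = Q_C·ΔT/T_C.
W_min = 232000 × 41.78/250.93 = 38630 kJ.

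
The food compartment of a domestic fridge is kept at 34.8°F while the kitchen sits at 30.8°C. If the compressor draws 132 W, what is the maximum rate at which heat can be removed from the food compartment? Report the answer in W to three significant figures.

In absolute terms T_C = 274.71 K and T_H = 303.95 K, so ΔT = 29.24 K.
COP_Carnot = T_C/ΔT = 274.71/29.24 = 9.393.
Q̇_max = COP_Carnot × Ẇ = 9.393 × 132.0 W = 1240 W.

1240 W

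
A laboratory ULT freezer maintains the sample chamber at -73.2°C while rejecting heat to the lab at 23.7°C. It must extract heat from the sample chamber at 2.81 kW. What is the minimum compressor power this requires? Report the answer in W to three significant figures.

In absolute terms T_C = 199.95 K and T_H = 296.85 K, so ΔT = 96.90 K.
COP_Carnot = T_C/ΔT = 199.95/96.90 = 2.063.
Ẇ_min = Q̇/COP_Carnot = 2.810/2.063 = 1.362 kW = 1362 W.

1360 W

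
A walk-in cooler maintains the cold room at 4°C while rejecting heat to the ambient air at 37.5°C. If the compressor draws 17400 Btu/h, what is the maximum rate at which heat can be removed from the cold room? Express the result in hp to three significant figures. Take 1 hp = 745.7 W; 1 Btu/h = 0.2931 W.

56.6 hp

In absolute terms T_C = 277.15 K and T_H = 310.65 K, so ΔT = 33.50 K.
COP_Carnot = T_C/ΔT = 277.15/33.50 = 8.273.
Q̇_max = COP_Carnot × Ẇ = 8.273 × 17400 Btu/h = 144000 Btu/h = 56.58 hp.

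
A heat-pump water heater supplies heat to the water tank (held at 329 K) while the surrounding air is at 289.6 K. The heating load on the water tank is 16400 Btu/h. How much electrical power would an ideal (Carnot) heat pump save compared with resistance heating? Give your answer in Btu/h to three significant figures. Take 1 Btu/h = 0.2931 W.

The reservoir spacing is ΔT = 329 − 289.6 = 39.40 K.
COP_Carnot = T_H/ΔT = 329.00/39.40 = 8.350.
Resistance heating needs Ẇ_res = Q̇_H = 16400 Btu/h; the reversible heat pump needs only Ẇ_hp = Q̇_H/COP = 1964 Btu/h.
Saving = 16400 − 1964 = 14440 Btu/h.

14400 Btu/h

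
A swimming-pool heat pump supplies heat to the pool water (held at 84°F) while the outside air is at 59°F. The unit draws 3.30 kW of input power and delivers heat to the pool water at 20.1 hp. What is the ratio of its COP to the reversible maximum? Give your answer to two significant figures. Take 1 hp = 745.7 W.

0.21

Converting, Q̇_H = 20.10 hp = 14.99 kW, so COP_actual = Q̇_H/Ẇ = 14.99/3.300 = 4.542.
In absolute terms T_C = 288.15 K and T_H = 302.04 K, so ΔT = 13.89 K.
COP_Carnot = T_H/ΔT = 302.04/13.89 = 21.75.
η_II = COP_actual/COP_Carnot = 4.542/21.75 = 0.2089.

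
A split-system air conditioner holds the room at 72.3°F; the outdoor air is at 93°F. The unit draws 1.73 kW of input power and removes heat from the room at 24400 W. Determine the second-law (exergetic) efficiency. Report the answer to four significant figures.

0.5488

Converting, Q̇_C = 24400 W = 24.40 kW, so COP_actual = Q̇_C/Ẇ = 24.40/1.730 = 14.10.
In absolute terms T_C = 295.54 K and T_H = 307.04 K, so ΔT = 11.50 K.
COP_Carnot = T_C/ΔT = 295.54/11.50 = 25.70.
η_II = COP_actual/COP_Carnot = 14.10/25.70 = 0.5488.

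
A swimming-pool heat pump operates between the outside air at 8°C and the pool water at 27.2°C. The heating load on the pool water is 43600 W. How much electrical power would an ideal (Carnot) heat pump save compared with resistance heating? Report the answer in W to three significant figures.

In absolute terms T_C = 281.15 K and T_H = 300.35 K, so ΔT = 19.20 K.
COP_Carnot = T_H/ΔT = 300.35/19.20 = 15.64.
Resistance heating needs Ẇ_res = Q̇_H = 43600 W; the reversible heat pump needs only Ẇ_hp = Q̇_H/COP = 2787 W.
Saving = 43600 − 2787 = 40810 W.

40800 W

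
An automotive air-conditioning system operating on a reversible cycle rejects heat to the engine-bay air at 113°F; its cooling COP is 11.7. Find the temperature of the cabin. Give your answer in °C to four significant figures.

19.95 °C

For a Carnot refrigerator COP_R = T_C/(T_H − T_C), so T_C = COP·T_H/(1 + COP).
With T_H = 318.15 K, T_C = 11.7 × 318.15/12.70 = 293.10 K.
Converting, 293.10 K = 19.95°C.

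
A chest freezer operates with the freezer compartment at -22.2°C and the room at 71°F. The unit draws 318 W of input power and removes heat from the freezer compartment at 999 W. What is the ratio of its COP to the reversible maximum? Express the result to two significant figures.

0.55

COP_actual = Q̇_C/Ẇ = 999.0/318.0 = 3.142.
In absolute terms T_C = 250.95 K and T_H = 294.82 K, so ΔT = 43.87 K.
COP_Carnot = T_C/ΔT = 250.95/43.87 = 5.721.
η_II = COP_actual/COP_Carnot = 3.142/5.721 = 0.5491.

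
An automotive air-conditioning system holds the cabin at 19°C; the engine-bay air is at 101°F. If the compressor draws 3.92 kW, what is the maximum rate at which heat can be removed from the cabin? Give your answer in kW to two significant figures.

In absolute terms T_C = 292.15 K and T_H = 311.48 K, so ΔT = 19.33 K.
COP_Carnot = T_C/ΔT = 292.15/19.33 = 15.11.
Q̇_max = COP_Carnot × Ẇ = 15.11 × 3.920 kW = 59.24 kW.

59 kW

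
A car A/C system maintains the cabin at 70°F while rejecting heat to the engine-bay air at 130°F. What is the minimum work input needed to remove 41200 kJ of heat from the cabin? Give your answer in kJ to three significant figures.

In absolute terms T_C = 294.26 K and T_H = 327.59 K, so ΔT = 33.33 K.
The reversible limit is COP_R = T_C/ΔT = 8.828, so W_min = Q_C/COP = Q_C·ΔT/T_C.
W_min = 41200 × 33.33/294.26 = 4667 kJ.

4670 kJ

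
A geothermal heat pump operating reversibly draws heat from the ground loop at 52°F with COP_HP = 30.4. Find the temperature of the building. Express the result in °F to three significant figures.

COP_HP = T_H/(T_H − T_C) rearranges to T_H = COP·T_C/(COP − 1).
With T_C = 284.26 K, T_H = 30.4 × 284.26/29.40 = 293.93 K.
Converting, 293.93 K = 69.40°F.

69.4 °F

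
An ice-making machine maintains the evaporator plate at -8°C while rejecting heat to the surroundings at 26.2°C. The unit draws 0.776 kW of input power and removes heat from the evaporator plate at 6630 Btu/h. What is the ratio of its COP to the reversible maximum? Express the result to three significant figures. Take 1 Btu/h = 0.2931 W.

0.323

Converting, Q̇_C = 6630 Btu/h = 1.943 kW, so COP_actual = Q̇_C/Ẇ = 1.943/0.7760 = 2.504.
In absolute terms T_C = 265.15 K and T_H = 299.35 K, so ΔT = 34.20 K.
COP_Carnot = T_C/ΔT = 265.15/34.20 = 7.753.
η_II = COP_actual/COP_Carnot = 2.504/7.753 = 0.3230.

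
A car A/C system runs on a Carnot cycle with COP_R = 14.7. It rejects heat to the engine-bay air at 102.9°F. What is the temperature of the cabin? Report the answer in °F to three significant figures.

For a Carnot refrigerator COP_R = T_C/(T_H − T_C), so T_C = COP·T_H/(1 + COP).
With T_H = 312.54 K, T_C = 14.7 × 312.54/15.70 = 292.63 K.
Converting, 292.63 K = 67.07°F.

67.1 °F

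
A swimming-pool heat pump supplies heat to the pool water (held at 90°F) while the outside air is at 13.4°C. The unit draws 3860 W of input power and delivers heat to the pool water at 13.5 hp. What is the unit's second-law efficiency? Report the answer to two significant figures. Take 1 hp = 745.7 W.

0.16

Converting, Q̇_H = 13.50 hp = 10070 W, so COP_actual = Q̇_H/Ẇ = 10070/3860 = 2.608.
In absolute terms T_C = 286.55 K and T_H = 305.37 K, so ΔT = 18.82 K.
COP_Carnot = T_H/ΔT = 305.37/18.82 = 16.22.
η_II = COP_actual/COP_Carnot = 2.608/16.22 = 0.1608.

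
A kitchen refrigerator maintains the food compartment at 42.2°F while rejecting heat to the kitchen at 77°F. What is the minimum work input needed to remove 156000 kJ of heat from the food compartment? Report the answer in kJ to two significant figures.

11000 kJ

In absolute terms T_C = 278.82 K and T_H = 298.15 K, so ΔT = 19.33 K.
The reversible limit is COP_R = T_C/ΔT = 14.42, so W_min = Q_C/COP = Q_C·ΔT/T_C.
W_min = 156000 × 19.33/278.82 = 10820 kJ.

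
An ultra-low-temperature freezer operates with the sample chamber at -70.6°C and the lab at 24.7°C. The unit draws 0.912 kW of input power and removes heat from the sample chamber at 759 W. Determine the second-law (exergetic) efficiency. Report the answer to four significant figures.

0.3916

Converting, Q̇_C = 759.0 W = 0.7590 kW, so COP_actual = Q̇_C/Ẇ = 0.7590/0.9120 = 0.8322.
In absolute terms T_C = 202.55 K and T_H = 297.85 K, so ΔT = 95.30 K.
COP_Carnot = T_C/ΔT = 202.55/95.30 = 2.125.
η_II = COP_actual/COP_Carnot = 0.8322/2.125 = 0.3916.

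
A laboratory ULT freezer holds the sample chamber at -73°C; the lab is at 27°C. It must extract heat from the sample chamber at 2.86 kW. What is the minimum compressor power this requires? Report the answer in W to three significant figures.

In absolute terms T_C = 200.15 K and T_H = 300.15 K, so ΔT = 100.0 K.
COP_Carnot = T_C/ΔT = 200.15/100.0 = 2.002.
Ẇ_min = Q̇/COP_Carnot = 2.860/2.002 = 1.429 kW = 1429 W.

1430 W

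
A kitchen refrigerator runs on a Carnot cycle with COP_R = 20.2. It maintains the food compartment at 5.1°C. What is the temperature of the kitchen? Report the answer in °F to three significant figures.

COP_R = T_C/(T_H − T_C) gives T_H − T_C = T_C/COP.
With T_C = 278.25 K, T_H = 278.25 × (1 + 1/20.2) = 292.02 K.
Converting, 292.02 K = 65.97°F.

66.0 °F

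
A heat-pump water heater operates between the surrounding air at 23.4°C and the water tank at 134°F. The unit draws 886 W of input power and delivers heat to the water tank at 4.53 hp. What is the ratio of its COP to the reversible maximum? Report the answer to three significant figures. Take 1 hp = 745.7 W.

0.385

Converting, Q̇_H = 4.530 hp = 3378 W, so COP_actual = Q̇_H/Ẇ = 3378/886.0 = 3.813.
In absolute terms T_C = 296.55 K and T_H = 329.82 K, so ΔT = 33.27 K.
COP_Carnot = T_H/ΔT = 329.82/33.27 = 9.914.
η_II = COP_actual/COP_Carnot = 3.813/9.914 = 0.3846.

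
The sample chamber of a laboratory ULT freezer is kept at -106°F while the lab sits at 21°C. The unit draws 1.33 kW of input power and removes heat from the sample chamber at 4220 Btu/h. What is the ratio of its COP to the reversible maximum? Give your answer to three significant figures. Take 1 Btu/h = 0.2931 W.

Converting, Q̇_C = 4220 Btu/h = 1.237 kW, so COP_actual = Q̇_C/Ẇ = 1.237/1.330 = 0.9300.
In absolute terms T_C = 196.48 K and T_H = 294.15 K, so ΔT = 97.67 K.
COP_Carnot = T_C/ΔT = 196.48/97.67 = 2.012.
η_II = COP_actual/COP_Carnot = 0.9300/2.012 = 0.4623.

0.462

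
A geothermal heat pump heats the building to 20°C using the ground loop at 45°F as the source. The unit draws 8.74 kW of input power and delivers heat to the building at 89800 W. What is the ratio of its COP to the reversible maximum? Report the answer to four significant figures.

Converting, Q̇_H = 89800 W = 89.80 kW, so COP_actual = Q̇_H/Ẇ = 89.80/8.740 = 10.27.
In absolute terms T_C = 280.37 K and T_H = 293.15 K, so ΔT = 12.78 K.
COP_Carnot = T_H/ΔT = 293.15/12.78 = 22.94.
η_II = COP_actual/COP_Carnot = 10.27/22.94 = 0.4478.

0.4478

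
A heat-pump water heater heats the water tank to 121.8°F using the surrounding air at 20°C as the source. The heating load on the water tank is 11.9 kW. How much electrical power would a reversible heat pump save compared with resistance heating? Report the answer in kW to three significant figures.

In absolute terms T_C = 293.15 K and T_H = 323.04 K, so ΔT = 29.89 K.
COP_Carnot = T_H/ΔT = 323.04/29.89 = 10.81.
Resistance heating needs Ẇ_res = Q̇_H = 11.90 kW; the reversible heat pump needs only Ẇ_hp = Q̇_H/COP = 1.101 kW.
Saving = 11.90 − 1.101 = 10.80 kW.

10.8 kW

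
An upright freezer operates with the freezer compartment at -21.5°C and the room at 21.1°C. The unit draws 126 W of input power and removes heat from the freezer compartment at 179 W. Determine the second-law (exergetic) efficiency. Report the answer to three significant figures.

COP_actual = Q̇_C/Ẇ = 179.0/126.0 = 1.421.
In absolute terms T_C = 251.65 K and T_H = 294.25 K, so ΔT = 42.60 K.
COP_Carnot = T_C/ΔT = 251.65/42.60 = 5.907.
η_II = COP_actual/COP_Carnot = 1.421/5.907 = 0.2405.

0.240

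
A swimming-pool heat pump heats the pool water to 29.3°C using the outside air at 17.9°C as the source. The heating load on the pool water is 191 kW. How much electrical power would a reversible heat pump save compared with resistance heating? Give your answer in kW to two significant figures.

180 kW

In absolute terms T_C = 291.05 K and T_H = 302.45 K, so ΔT = 11.40 K.
COP_Carnot = T_H/ΔT = 302.45/11.40 = 26.53.
Resistance heating needs Ẇ_res = Q̇_H = 191.0 kW; the reversible heat pump needs only Ẇ_hp = Q̇_H/COP = 7.199 kW.
Saving = 191.0 − 7.199 = 183.8 kW.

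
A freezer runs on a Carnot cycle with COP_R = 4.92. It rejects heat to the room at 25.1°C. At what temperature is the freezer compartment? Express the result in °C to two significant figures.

-25 °C

For a Carnot refrigerator COP_R = T_C/(T_H − T_C), so T_C = COP·T_H/(1 + COP).
With T_H = 298.25 K, T_C = 4.92 × 298.25/5.920 = 247.87 K.
Converting, 247.87 K = -25.28°C.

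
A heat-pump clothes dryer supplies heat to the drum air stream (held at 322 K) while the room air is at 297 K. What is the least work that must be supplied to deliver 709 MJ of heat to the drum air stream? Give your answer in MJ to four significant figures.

The reservoir spacing is ΔT = 322 − 297 = 25.00 K.
The reversible limit is COP_HP = T_H/ΔT = 12.88, so W_min = Q_H/COP = Q_H·ΔT/T_H.
W_min = 709.0 × 25.00/322.00 = 55.05 MJ.

55.05 MJ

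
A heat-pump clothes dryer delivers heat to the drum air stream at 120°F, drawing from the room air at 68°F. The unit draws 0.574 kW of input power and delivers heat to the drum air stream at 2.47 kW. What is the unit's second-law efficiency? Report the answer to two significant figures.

0.39

COP_actual = Q̇_H/Ẇ = 2.470/0.5740 = 4.303.
In absolute terms T_C = 293.15 K and T_H = 322.04 K, so ΔT = 28.89 K.
COP_Carnot = T_H/ΔT = 322.04/28.89 = 11.15.
η_II = COP_actual/COP_Carnot = 4.303/11.15 = 0.3860.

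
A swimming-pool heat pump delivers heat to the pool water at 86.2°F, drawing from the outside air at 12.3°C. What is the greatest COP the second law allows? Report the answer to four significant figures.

In absolute terms T_C = 285.45 K and T_H = 303.26 K, so ΔT = 17.81 K.
For a reversible cycle, COP_Carnot = T_H/ΔT = 303.26/17.81 = 17.03.

17.03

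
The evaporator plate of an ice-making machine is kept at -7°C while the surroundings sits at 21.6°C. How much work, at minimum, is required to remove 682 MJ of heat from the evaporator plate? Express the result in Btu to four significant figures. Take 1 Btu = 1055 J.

In absolute terms T_C = 266.15 K and T_H = 294.75 K, so ΔT = 28.60 K.
The reversible limit is COP_R = T_C/ΔT = 9.306, so W_min = Q_C/COP = Q_C·ΔT/T_C.
W_min = 682.0 × 28.60/266.15 = 73.29 MJ = 69470 Btu.

69470 Btu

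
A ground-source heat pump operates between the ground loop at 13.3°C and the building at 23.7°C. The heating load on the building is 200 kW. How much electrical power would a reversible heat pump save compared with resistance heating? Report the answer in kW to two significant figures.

In absolute terms T_C = 286.45 K and T_H = 296.85 K, so ΔT = 10.40 K.
COP_Carnot = T_H/ΔT = 296.85/10.40 = 28.54.
Resistance heating needs Ẇ_res = Q̇_H = 200.0 kW; the reversible heat pump needs only Ẇ_hp = Q̇_H/COP = 7.007 kW.
Saving = 200.0 − 7.007 = 193.0 kW.

190 kW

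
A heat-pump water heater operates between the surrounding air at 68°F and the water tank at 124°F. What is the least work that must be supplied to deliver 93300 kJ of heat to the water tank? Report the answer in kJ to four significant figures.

In absolute terms T_C = 293.15 K and T_H = 324.26 K, so ΔT = 31.11 K.
The reversible limit is COP_HP = T_H/ΔT = 10.42, so W_min = Q_H/COP = Q_H·ΔT/T_H.
W_min = 93300 × 31.11/324.26 = 8952 kJ.

8952 kJ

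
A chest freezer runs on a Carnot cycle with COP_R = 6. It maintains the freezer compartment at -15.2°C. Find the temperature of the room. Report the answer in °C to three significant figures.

COP_R = T_C/(T_H − T_C) gives T_H − T_C = T_C/COP.
With T_C = 257.95 K, T_H = 257.95 × (1 + 1/6) = 300.94 K.
Converting, 300.94 K = 27.79°C.

27.8 °C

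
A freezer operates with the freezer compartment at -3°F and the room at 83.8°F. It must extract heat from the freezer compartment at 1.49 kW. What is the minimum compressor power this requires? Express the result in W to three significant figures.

In absolute terms T_C = 253.71 K and T_H = 301.93 K, so ΔT = 48.22 K.
COP_Carnot = T_C/ΔT = 253.71/48.22 = 5.261.
Ẇ_min = Q̇/COP_Carnot = 1.490/5.261 = 0.2832 kW = 283.2 W.

283 W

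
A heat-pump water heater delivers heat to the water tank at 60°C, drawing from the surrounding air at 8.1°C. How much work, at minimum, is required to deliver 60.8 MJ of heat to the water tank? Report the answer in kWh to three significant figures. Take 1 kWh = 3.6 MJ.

In absolute terms T_C = 281.25 K and T_H = 333.15 K, so ΔT = 51.90 K.
The reversible limit is COP_HP = T_H/ΔT = 6.419, so W_min = Q_H/COP = Q_H·ΔT/T_H.
W_min = 60.80 × 51.90/333.15 = 9.472 MJ = 2.631 kWh.

2.63 kWh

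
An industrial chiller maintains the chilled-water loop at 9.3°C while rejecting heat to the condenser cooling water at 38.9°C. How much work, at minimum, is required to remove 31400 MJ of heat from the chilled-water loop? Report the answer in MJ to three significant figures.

3290 MJ

In absolute terms T_C = 282.45 K and T_H = 312.05 K, so ΔT = 29.60 K.
The reversible limit is COP_R = T_C/ΔT = 9.542, so W_min = Q_C/COP = Q_C·ΔT/T_C.
W_min = 31400 × 29.60/282.45 = 3291 MJ.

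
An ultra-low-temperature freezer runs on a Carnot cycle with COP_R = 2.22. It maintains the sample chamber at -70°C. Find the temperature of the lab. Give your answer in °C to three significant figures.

COP_R = T_C/(T_H − T_C) gives T_H − T_C = T_C/COP.
With T_C = 203.15 K, T_H = 203.15 × (1 + 1/2.22) = 294.66 K.
Converting, 294.66 K = 21.51°C.

21.5 °C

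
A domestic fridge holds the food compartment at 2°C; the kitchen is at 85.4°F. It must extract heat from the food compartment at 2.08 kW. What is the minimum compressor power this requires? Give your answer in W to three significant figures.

209 W

In absolute terms T_C = 275.15 K and T_H = 302.82 K, so ΔT = 27.67 K.
COP_Carnot = T_C/ΔT = 275.15/27.67 = 9.945.
Ẇ_min = Q̇/COP_Carnot = 2.080/9.945 = 0.2091 kW = 209.1 W.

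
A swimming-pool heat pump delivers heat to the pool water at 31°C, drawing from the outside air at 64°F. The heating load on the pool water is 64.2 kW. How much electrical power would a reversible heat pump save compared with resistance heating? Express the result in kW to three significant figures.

In absolute terms T_C = 290.93 K and T_H = 304.15 K, so ΔT = 13.22 K.
COP_Carnot = T_H/ΔT = 304.15/13.22 = 23.00.
Resistance heating needs Ẇ_res = Q̇_H = 64.20 kW; the reversible heat pump needs only Ẇ_hp = Q̇_H/COP = 2.791 kW.
Saving = 64.20 − 2.791 = 61.41 kW.

61.4 kW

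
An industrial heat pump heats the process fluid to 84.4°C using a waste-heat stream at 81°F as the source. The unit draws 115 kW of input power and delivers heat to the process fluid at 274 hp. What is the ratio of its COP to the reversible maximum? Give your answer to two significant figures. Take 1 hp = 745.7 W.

Converting, Q̇_H = 274.0 hp = 204.3 kW, so COP_actual = Q̇_H/Ẇ = 204.3/115.0 = 1.777.
In absolute terms T_C = 300.37 K and T_H = 357.55 K, so ΔT = 57.18 K.
COP_Carnot = T_H/ΔT = 357.55/57.18 = 6.253.
η_II = COP_actual/COP_Carnot = 1.777/6.253 = 0.2841.

0.28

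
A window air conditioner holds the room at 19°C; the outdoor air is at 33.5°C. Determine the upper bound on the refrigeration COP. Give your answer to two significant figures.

In absolute terms T_C = 292.15 K and T_H = 306.65 K, so ΔT = 14.50 K.
For a reversible cycle, COP_Carnot = T_C/ΔT = 292.15/14.50 = 20.15.

20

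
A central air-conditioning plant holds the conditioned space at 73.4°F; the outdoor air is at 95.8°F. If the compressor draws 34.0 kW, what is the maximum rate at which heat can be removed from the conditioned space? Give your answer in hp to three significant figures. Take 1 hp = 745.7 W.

In absolute terms T_C = 296.15 K and T_H = 308.59 K, so ΔT = 12.44 K.
COP_Carnot = T_C/ΔT = 296.15/12.44 = 23.80.
Q̇_max = COP_Carnot × Ẇ = 23.80 × 34.00 kW = 809.1 kW = 1085 hp.

1090 hp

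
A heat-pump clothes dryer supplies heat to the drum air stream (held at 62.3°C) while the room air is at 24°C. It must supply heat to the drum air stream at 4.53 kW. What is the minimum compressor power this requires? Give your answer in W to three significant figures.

In absolute terms T_C = 297.15 K and T_H = 335.45 K, so ΔT = 38.30 K.
COP_Carnot = T_H/ΔT = 335.45/38.30 = 8.758.
Ẇ_min = Q̇/COP_Carnot = 4.530/8.758 = 0.5172 kW = 517.2 W.

517 W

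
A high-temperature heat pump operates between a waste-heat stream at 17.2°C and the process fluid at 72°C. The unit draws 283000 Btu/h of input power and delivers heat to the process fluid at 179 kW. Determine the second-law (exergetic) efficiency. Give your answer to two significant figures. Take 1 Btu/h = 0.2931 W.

Converting, Q̇_H = 179.0 kW = 610700 Btu/h, so COP_actual = Q̇_H/Ẇ = 610700/283000 = 2.158.
In absolute terms T_C = 290.35 K and T_H = 345.15 K, so ΔT = 54.80 K.
COP_Carnot = T_H/ΔT = 345.15/54.80 = 6.298.
η_II = COP_actual/COP_Carnot = 2.158/6.298 = 0.3426.

0.34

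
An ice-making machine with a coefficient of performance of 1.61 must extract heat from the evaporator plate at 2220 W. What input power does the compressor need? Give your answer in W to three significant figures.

Ẇ = Q̇_C/COP = 2220/1.61 = 1379 W.

1380 W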